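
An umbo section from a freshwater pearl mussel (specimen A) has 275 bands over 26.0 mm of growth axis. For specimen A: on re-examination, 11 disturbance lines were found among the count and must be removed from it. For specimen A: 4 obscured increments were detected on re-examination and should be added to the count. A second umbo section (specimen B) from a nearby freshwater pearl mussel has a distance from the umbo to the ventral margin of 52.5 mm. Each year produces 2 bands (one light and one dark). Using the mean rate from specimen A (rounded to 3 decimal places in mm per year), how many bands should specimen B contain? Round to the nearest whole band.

541 bands

Specimen A: adjusted count: 275 − 11 + 4 = 268 bands.
Specimen A: dividing by 2 bands per year: 268 / 2 = 134 years.
A: Extension rate ≈ 26.0 / 134 = 0.194 mm per year.
B spans 52.5 / 0.194 = 270.62 years; at 2 bands per year that is 270.62 × 2 ≈ 541 bands.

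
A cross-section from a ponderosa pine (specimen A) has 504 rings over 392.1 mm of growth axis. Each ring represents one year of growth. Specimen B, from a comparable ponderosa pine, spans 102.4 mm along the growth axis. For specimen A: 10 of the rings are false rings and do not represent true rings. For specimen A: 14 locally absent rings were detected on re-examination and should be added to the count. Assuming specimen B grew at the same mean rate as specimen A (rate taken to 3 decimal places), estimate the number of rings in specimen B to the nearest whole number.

133 rings

Specimen A: true ring count = 504 − 10 + 14 = 508.
A: Mean rate = 392.1 mm / 508 years ≈ 0.772 mm per year.
For B, 102.4 / 0.772 = 132.64 years ≈ 133 rings.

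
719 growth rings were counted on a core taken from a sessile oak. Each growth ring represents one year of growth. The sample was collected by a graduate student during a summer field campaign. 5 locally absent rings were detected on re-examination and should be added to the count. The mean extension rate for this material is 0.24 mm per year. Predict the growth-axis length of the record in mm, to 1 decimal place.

173.8 mm

True growth ring count = 719 + 5 = 724.
Length ≈ 0.24 × 724 = 173.8 mm.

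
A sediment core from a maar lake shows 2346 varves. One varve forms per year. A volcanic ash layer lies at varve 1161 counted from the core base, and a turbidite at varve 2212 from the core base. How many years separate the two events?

1051 years

Separation: 2212 − 1161 = 1051 varves.
One varve per year makes the interval 1051 years.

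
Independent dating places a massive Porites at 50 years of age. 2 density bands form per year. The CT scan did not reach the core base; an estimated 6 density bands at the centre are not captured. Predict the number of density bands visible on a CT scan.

With 2 density bands per year, 50 years would produce 50 × 2 = 100 density bands.
100 − 6 missed = 94 density bands expected in the prepared section.

94 density bands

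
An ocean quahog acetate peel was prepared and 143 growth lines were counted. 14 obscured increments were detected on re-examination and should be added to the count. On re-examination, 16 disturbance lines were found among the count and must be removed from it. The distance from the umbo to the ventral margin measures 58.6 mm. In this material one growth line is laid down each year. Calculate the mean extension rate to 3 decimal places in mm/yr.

0.416 mm/yr

Adjusted count: 143 − 16 + 14 = 141 growth lines.
Mean rate = 58.6 mm / 141 years ≈ 0.416 mm/yr.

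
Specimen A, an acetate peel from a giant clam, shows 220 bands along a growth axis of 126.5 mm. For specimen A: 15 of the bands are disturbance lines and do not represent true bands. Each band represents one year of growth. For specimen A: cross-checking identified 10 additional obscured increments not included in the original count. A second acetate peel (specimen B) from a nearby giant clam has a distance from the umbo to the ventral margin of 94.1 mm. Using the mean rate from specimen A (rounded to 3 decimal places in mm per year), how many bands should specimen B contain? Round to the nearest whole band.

160 bands

Specimen A: correcting the raw count gives 220 − 15 + 10 = 215 true bands.
A: 126.5 mm over 215 years gives 126.5 / 215 ≈ 0.588 mm/year.
For B, 94.1 / 0.588 = 160.03 years ≈ 160 bands.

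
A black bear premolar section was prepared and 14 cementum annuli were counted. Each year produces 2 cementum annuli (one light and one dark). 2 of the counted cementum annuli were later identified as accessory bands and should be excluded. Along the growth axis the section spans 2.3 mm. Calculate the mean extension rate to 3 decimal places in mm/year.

0.383 mm/year

Correcting the raw count gives 14 − 2 = 12 true cementum annuli.
Dividing by 2 cementum annuli per year: 12 / 2 = 6 years.
2.3 mm over 6 years gives 2.3 / 6 ≈ 0.383 mm/year.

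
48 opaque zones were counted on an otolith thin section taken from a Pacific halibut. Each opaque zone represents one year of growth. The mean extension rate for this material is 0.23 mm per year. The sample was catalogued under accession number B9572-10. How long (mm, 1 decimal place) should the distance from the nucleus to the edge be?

11.0 mm

The record spans 48 years at 0.23 mm per year.
Predicted length = 0.23 mm/year × 48 years = 11.0 mm.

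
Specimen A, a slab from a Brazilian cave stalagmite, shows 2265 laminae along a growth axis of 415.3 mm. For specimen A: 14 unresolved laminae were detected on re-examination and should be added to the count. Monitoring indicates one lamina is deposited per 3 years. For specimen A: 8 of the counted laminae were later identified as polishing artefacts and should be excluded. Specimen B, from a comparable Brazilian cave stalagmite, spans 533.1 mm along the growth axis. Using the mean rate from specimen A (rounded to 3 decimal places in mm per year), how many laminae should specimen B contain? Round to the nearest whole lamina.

Specimen A: true lamina count = 2265 − 8 + 14 = 2271.
Specimen A: at 3 years per lamina, 2271 × 3 = 6813 years.
A: 415.3 mm over 6813 years gives 415.3 / 6813 ≈ 0.061 mm per year.
Specimen B: 533.1 mm / 0.061 mm per year = 8739.34 years; at 3 years per lamina that is 8739.34 / 3 ≈ 2913 laminae.

2913 laminae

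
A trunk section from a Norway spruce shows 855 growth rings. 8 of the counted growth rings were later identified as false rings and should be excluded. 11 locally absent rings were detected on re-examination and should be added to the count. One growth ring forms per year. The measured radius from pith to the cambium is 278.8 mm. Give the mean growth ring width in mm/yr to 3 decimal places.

0.325 mm/yr

Correcting the raw count gives 855 − 8 + 11 = 858 true growth rings.
Extension rate ≈ 278.8 / 858 = 0.325 mm/yr.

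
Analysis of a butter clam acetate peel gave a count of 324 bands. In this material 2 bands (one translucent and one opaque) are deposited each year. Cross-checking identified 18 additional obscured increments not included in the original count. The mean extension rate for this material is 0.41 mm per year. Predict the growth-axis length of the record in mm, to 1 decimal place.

After corrections the count is 324 + 18 = 342 bands.
342 bands at 2 per year is 342 / 2 = 171 years.
Predicted length = 0.41 mm/year × 171 years = 70.1 mm.

70.1 mm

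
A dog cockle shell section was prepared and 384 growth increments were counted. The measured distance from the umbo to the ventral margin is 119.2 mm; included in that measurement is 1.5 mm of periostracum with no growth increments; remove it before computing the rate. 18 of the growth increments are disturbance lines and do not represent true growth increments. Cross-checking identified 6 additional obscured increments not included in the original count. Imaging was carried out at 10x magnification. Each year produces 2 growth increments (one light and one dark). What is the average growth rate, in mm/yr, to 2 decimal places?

After corrections the count is 384 − 18 + 6 = 372 growth increments.
With 2 growth increments per year, 372 / 2 = 186 years.
Net length = 119.2 − 1.5 = 117.7 mm.
Mean rate = 117.7 mm / 186 years ≈ 0.63 mm/yr.

0.63 mm/yr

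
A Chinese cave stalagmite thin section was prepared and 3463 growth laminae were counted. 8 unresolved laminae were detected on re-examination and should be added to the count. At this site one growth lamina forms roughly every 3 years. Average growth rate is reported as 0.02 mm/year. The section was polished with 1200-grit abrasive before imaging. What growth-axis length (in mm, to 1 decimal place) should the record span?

After corrections the count is 3463 + 8 = 3471 growth laminae.
Multiplying by 3 years per growth lamina: 3471 × 3 = 10413 years.
Length ≈ 0.02 × 10413 = 208.3 mm.

208.3 mm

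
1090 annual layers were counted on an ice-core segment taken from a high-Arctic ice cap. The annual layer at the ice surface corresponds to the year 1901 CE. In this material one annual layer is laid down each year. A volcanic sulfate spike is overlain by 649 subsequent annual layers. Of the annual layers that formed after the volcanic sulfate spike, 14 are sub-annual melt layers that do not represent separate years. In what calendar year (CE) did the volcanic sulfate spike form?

1266 CE

649 annual layers post-date the volcanic sulfate spike.
Removing the 14 false annual layers leaves 649 − 14 = 635 true annual layers beyond the volcanic sulfate spike.
1901 − 635 = 1266 CE.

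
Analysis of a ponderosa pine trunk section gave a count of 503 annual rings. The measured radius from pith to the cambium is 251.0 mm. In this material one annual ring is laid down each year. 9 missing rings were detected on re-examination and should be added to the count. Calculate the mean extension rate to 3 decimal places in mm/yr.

Correcting the raw count gives 503 + 9 = 512 true annual rings.
Mean rate = 251.0 mm / 512 years ≈ 0.490 mm/yr.

0.490 mm/yr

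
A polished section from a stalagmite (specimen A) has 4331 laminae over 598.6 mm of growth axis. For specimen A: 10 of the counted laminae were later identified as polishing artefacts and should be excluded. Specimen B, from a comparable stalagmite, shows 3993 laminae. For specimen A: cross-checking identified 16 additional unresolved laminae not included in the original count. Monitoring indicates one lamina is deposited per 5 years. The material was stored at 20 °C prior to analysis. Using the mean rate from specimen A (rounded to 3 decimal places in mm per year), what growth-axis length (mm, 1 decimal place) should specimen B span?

Specimen A: adjusted count: 4331 − 10 + 16 = 4337 laminae.
Specimen A: multiplying by 5 years per lamina: 4337 × 5 = 21685 years.
A: Extension rate ≈ 598.6 / 21685 = 0.028 mm/yr.
Specimen B: at 5 years per lamina, 3993 × 5 = 19965 years. B's length ≈ 0.028 × 19965 = 559.0 mm.

559.0 mm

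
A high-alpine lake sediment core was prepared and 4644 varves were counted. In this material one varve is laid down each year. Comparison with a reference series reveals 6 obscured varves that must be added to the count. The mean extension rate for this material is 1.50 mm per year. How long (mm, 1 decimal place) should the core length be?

True varve count = 4644 + 6 = 4650.
4650 years at 1.50 mm/year gives 1.50 × 4650 = 6975.0 mm.

6975.0 mm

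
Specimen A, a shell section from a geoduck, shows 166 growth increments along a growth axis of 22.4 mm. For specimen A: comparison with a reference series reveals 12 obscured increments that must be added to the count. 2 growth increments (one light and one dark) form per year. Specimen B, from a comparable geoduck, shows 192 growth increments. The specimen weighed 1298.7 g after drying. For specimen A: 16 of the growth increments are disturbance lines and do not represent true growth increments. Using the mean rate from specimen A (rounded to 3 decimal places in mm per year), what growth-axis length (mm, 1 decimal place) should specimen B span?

26.6 mm

Specimen A: adjusted count: 166 − 16 + 12 = 162 growth increments.
Specimen A: with 2 growth increments per year, 162 / 2 = 81 years.
A: Mean rate = 22.4 mm / 81 years ≈ 0.277 mm/yr.
Specimen B: 192 growth increments at 2 per year is 192 / 2 = 96 years. Length of B = 0.277 × 96 = 26.6 mm.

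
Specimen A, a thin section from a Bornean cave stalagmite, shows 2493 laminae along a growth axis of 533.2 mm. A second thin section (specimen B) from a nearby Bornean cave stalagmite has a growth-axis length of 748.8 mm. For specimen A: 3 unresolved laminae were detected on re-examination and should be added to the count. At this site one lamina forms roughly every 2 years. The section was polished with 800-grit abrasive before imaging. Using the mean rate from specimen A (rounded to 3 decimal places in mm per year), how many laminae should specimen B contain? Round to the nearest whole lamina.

3499 laminae

Specimen A: after corrections the count is 2493 + 3 = 2496 laminae.
Specimen A: multiplying by 2 years per lamina: 2496 × 2 = 4992 years.
A: 533.2 mm over 4992 years gives 533.2 / 4992 ≈ 0.107 mm per year.
For B, 748.8 / 0.107 = 6998.13 years; at 2 years per lamina that is 6998.13 / 2 ≈ 3499 laminae.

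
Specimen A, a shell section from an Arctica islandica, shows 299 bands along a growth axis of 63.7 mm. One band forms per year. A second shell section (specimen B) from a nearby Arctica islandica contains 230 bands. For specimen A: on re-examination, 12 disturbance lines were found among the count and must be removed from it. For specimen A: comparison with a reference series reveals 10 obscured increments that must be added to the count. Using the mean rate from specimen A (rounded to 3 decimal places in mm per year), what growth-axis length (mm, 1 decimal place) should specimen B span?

49.2 mm

Specimen A: correcting the raw count gives 299 − 12 + 10 = 297 true bands.
A: 63.7 mm over 297 years gives 63.7 / 297 ≈ 0.214 mm per year.
For B, 0.214 mm/year × 230 years = 49.2 mm.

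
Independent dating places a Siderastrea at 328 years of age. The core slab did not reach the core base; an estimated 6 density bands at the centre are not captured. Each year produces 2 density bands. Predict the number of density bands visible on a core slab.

Expected density bands: 328 × 2 = 656.
Subtracting the 6 density bands not captured gives 656 − 6 = 650 density bands in the record.

650 density bands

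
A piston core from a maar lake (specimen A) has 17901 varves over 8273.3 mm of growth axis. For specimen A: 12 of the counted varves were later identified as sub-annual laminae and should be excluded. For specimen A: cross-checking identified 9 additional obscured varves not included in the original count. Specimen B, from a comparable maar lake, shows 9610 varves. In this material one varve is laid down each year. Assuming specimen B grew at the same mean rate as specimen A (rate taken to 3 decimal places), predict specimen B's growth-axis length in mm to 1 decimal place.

4439.8 mm

Specimen A: correcting the raw count gives 17901 − 12 + 9 = 17898 true varves.
A: Extension rate ≈ 8273.3 / 17898 = 0.462 mm/yr.
B's length ≈ 0.462 × 9610 = 4439.8 mm.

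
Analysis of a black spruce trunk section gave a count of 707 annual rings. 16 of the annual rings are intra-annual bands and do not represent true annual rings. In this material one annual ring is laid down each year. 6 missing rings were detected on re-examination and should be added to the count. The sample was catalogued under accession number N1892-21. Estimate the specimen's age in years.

697 yr

Adjusted count: 707 − 16 + 6 = 697 annual rings.
One annual ring per year makes the duration 697 years.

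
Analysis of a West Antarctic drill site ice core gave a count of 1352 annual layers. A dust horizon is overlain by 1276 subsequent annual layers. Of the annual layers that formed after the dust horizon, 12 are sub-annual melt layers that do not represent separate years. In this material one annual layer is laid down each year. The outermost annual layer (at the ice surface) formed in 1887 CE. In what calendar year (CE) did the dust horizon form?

623 CE

1276 annual layers post-date the dust horizon.
Excluding 12 false annual layers: 1276 − 12 = 1264.
Counting back 1264 years from 1887 CE places the dust horizon in 1887 − 1264 = 623 CE.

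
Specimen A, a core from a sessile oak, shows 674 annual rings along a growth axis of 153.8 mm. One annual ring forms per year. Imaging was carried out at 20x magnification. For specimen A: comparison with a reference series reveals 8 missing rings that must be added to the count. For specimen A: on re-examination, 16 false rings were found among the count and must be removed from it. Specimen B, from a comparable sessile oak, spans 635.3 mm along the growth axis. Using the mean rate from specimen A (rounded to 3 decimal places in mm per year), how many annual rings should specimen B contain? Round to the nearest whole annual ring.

2750 annual rings

Specimen A: adjusted count: 674 − 16 + 8 = 666 annual rings.
A: Mean rate = 153.8 mm / 666 years ≈ 0.231 mm per year.
B spans 635.3 / 0.231 = 2750.22 years ≈ 2750 annual rings.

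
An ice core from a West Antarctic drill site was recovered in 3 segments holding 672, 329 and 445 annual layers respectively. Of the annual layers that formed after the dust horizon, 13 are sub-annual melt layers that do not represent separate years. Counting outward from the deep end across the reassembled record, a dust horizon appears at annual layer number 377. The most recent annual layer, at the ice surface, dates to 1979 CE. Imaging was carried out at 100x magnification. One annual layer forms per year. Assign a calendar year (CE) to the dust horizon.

923 CE

Total annual layers = 672 + 329 + 445 = 1446.
1446 − 377 = 1069 annual layers lie beyond the dust horizon toward the ice surface.
Excluding 13 false annual layers: 1069 − 13 = 1056.
The annual layer at the ice surface is 1979 CE, so the dust horizon dates to 1979 − 1056 = 923 CE.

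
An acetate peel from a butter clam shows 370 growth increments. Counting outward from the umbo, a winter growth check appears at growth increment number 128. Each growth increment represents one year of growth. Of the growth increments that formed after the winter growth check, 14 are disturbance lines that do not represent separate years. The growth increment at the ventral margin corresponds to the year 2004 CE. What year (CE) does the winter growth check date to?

1776 CE

370 − 128 = 242 growth increments lie beyond the winter growth check toward the ventral margin.
Excluding 14 false growth increments: 242 − 14 = 228.
Counting back 228 years from 2004 CE places the winter growth check in 2004 − 228 = 1776 CE.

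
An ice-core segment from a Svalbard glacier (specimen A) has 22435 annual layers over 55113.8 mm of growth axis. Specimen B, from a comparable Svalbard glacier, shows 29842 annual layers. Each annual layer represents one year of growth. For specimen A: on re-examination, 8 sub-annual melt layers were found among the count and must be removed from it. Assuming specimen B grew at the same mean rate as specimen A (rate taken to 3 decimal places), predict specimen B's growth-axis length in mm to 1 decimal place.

Specimen A: adjusted count: 22435 − 8 = 22427 annual layers.
A: 55113.8 mm over 22427 years gives 55113.8 / 22427 ≈ 2.457 mm/yr.
For B, 2.457 mm/year × 29842 years = 73321.8 mm.

73321.8 mm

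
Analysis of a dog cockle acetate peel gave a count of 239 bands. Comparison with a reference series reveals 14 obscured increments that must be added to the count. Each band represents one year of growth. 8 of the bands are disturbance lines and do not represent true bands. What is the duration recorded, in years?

After corrections the count is 239 − 8 + 14 = 245 bands.
At one band per year, that is 245 years.

245 years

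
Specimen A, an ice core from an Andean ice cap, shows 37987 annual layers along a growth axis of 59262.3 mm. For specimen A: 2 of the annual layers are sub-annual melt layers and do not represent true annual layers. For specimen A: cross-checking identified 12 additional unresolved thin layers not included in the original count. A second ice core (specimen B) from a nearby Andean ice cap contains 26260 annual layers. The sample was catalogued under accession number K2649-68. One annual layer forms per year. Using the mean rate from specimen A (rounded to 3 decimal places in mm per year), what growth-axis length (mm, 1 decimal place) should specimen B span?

40965.6 mm

Specimen A: adjusted count: 37987 − 2 + 12 = 37997 annual layers.
A: Extension rate ≈ 59262.3 / 37997 = 1.560 mm per year.
Length of B = 1.560 × 26260 = 40965.6 mm.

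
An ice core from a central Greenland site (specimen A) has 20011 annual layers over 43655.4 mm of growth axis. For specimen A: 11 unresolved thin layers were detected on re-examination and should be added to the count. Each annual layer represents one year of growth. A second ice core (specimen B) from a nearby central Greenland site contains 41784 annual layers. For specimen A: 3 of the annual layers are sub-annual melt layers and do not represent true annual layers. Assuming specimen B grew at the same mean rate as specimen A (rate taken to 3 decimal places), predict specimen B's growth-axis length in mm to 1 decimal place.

91130.9 mm

Specimen A: adjusted count: 20011 − 3 + 11 = 20019 annual layers.
A: Extension rate ≈ 43655.4 / 20019 = 2.181 mm per year.
B's length ≈ 2.181 × 41784 = 91130.9 mm.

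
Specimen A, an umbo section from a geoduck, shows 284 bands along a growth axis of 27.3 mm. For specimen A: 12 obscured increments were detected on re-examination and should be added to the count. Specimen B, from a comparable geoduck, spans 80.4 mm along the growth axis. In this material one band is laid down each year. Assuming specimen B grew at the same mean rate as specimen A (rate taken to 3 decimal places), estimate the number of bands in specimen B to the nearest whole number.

Specimen A: after corrections the count is 284 + 12 = 296 bands.
A: 27.3 mm over 296 years gives 27.3 / 296 ≈ 0.092 mm/year.
For B, 80.4 / 0.092 = 873.91 years ≈ 874 bands.

874 bands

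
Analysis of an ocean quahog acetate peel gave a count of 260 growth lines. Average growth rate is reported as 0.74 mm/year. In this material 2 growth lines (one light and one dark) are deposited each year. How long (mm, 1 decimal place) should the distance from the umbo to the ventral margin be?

96.2 mm

With 2 growth lines per year, 260 / 2 = 130 years.
Predicted length = 0.74 mm/year × 130 years = 96.2 mm.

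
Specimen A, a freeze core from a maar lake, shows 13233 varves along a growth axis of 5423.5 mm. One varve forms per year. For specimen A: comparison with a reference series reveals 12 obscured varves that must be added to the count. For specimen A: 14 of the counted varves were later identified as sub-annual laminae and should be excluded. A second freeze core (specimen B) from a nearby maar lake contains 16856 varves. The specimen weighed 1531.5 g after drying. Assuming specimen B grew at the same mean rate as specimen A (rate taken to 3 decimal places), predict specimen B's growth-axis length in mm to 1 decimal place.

6911.0 mm

Specimen A: adjusted count: 13233 − 14 + 12 = 13231 varves.
A: Mean rate = 5423.5 mm / 13231 years ≈ 0.410 mm per year.
B's length ≈ 0.410 × 16856 = 6911.0 mm.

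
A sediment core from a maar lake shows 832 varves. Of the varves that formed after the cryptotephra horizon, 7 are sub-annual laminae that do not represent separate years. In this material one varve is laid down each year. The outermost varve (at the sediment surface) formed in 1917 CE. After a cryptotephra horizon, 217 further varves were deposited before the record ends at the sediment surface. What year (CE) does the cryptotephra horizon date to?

217 varves formed after the cryptotephra horizon.
Excluding 7 false varves: 217 − 7 = 210.
The varve at the sediment surface is 1917 CE, so the cryptotephra horizon dates to 1917 − 210 = 1707 CE.

1707 CE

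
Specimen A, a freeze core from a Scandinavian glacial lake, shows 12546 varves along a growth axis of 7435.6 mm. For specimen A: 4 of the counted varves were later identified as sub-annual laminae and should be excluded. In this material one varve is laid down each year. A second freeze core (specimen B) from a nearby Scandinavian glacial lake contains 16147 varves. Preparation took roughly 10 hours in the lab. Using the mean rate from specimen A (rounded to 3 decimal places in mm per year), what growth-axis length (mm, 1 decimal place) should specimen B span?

9575.2 mm

Specimen A: correcting the raw count gives 12546 − 4 = 12542 true varves.
A: Mean rate = 7435.6 mm / 12542 years ≈ 0.593 mm per year.
B's length ≈ 0.593 × 16147 = 9575.2 mm.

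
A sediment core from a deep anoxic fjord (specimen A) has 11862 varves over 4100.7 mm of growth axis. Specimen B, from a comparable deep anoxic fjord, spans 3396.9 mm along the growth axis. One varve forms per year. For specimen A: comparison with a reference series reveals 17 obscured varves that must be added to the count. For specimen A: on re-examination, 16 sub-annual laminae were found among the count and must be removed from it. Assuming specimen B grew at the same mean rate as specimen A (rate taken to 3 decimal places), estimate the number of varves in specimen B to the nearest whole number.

9818 varves

Specimen A: correcting the raw count gives 11862 − 16 + 17 = 11863 true varves.
A: 4100.7 mm over 11863 years gives 4100.7 / 11863 ≈ 0.346 mm/yr.
Specimen B: 3396.9 mm / 0.346 mm per year = 9817.63 years ≈ 9818 varves.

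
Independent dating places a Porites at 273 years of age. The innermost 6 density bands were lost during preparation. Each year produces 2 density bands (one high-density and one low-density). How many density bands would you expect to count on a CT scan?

540 density bands

Expected density bands: 273 × 2 = 546.
Less the 6 uncaptured density bands: 546 − 6 = 540.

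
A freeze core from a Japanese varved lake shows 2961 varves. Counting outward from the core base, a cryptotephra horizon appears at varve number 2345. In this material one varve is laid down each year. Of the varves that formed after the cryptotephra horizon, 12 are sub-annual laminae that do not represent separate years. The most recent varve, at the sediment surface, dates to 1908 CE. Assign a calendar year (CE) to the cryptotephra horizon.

1304 CE

Between varve 2345 and the sediment surface there are 2961 − 2345 = 616 varves.
Removing the 12 false varves leaves 616 − 12 = 604 true varves beyond the cryptotephra horizon.
1908 − 604 = 1304 CE.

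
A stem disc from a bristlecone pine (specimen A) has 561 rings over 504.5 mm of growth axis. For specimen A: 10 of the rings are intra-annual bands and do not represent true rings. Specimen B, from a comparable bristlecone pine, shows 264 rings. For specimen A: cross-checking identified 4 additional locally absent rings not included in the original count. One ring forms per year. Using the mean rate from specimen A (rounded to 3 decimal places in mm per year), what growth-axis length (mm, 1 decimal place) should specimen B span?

Specimen A: after corrections the count is 561 − 10 + 4 = 555 rings.
A: 504.5 mm over 555 years gives 504.5 / 555 ≈ 0.909 mm per year.
Length of B = 0.909 × 264 = 240.0 mm.

240.0 mm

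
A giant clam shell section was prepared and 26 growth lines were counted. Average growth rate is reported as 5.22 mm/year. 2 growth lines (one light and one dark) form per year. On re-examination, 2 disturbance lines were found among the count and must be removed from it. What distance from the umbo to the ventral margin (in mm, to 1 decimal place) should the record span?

After corrections the count is 26 − 2 = 24 growth lines.
With 2 growth lines per year, 24 / 2 = 12 years.
Predicted length = 5.22 mm/year × 12 years = 62.6 mm.

62.6 mm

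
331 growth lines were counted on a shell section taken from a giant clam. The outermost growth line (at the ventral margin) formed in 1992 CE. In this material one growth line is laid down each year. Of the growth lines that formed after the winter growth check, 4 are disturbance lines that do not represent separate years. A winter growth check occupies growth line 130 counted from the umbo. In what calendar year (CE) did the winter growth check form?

1795 CE

331 − 130 = 201 growth lines lie beyond the winter growth check toward the ventral margin.
Excluding 4 false growth lines: 201 − 4 = 197.
1992 − 197 = 1795 CE.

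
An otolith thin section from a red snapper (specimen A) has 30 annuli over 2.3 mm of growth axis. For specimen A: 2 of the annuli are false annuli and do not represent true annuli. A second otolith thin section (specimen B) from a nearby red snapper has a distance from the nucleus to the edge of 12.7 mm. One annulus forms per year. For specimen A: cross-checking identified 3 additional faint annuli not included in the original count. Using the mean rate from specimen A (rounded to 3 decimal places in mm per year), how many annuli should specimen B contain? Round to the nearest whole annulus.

172 annuli

Specimen A: true annulus count = 30 − 2 + 3 = 31.
A: Extension rate ≈ 2.3 / 31 = 0.074 mm/yr.
B spans 12.7 / 0.074 = 171.62 years ≈ 172 annuli.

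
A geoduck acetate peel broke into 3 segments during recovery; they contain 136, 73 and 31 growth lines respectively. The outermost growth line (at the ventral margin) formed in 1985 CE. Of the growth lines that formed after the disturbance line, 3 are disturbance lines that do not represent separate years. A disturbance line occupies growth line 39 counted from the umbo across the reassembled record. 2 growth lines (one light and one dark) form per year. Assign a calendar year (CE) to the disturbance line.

Total growth lines = 136 + 73 + 31 = 240.
The disturbance line sits at growth line 39 from the umbo, so 240 − 39 = 201 growth lines formed after it.
Removing the 3 false growth lines leaves 201 − 3 = 198 true growth lines beyond the disturbance line.
With 2 growth lines per year, 198 / 2 = 99 years.
The growth line at the ventral margin is 1985 CE, so the disturbance line dates to 1985 − 99 = 1886 CE.

1886 CE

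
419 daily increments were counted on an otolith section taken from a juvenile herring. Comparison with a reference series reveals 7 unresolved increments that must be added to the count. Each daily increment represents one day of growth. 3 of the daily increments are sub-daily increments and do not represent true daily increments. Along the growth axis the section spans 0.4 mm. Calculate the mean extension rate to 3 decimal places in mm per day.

True daily increment count = 419 − 3 + 7 = 423.
Mean rate = 0.4 mm / 423 days ≈ 0.001 mm per day.

0.001 mm per day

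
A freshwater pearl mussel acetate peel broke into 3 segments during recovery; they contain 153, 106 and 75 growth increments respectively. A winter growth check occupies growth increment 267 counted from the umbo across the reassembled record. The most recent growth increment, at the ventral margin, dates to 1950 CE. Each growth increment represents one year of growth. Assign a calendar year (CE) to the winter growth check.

1883 CE

Total growth increments = 153 + 106 + 75 = 334.
The winter growth check sits at growth increment 267 from the umbo, so 334 − 267 = 67 growth increments formed after it.
Counting back 67 years from 1950 CE places the winter growth check in 1950 − 67 = 1883 CE.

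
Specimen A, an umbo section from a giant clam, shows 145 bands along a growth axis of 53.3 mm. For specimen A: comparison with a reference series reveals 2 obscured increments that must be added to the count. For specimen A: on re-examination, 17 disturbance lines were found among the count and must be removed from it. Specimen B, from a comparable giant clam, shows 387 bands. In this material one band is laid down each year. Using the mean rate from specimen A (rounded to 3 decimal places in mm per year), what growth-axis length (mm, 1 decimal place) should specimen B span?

158.7 mm

Specimen A: correcting the raw count gives 145 − 17 + 2 = 130 true bands.
A: Mean rate = 53.3 mm / 130 years ≈ 0.410 mm/year.
For B, 0.410 mm/year × 387 years = 158.7 mm.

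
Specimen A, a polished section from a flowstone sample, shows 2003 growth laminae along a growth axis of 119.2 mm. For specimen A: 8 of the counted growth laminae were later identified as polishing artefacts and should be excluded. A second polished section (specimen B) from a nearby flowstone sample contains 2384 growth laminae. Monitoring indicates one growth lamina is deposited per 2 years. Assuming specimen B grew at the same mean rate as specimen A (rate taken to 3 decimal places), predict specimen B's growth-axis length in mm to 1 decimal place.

Specimen A: after corrections the count is 2003 − 8 = 1995 growth laminae.
Specimen A: at 2 years per growth lamina, 1995 × 2 = 3990 years.
A: Mean rate = 119.2 mm / 3990 years ≈ 0.030 mm/year.
Specimen B: multiplying by 2 years per growth lamina: 2384 × 2 = 4768 years. Length of B = 0.030 × 4768 = 143.0 mm.

143.0 mm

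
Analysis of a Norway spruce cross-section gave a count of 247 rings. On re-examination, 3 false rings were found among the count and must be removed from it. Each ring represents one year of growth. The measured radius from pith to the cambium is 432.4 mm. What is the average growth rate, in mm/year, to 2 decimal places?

1.77 mm/year

After corrections the count is 247 − 3 = 244 rings.
Mean rate = 432.4 mm / 244 years ≈ 1.77 mm/year.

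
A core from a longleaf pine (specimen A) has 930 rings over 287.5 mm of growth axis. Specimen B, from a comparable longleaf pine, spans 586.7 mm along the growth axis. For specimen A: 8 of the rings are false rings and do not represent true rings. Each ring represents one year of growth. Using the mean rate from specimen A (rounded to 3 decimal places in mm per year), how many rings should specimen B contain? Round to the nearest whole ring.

1880 rings

Specimen A: adjusted count: 930 − 8 = 922 rings.
A: 287.5 mm over 922 years gives 287.5 / 922 ≈ 0.312 mm/year.
Specimen B: 586.7 mm / 0.312 mm per year = 1880.45 years ≈ 1880 rings.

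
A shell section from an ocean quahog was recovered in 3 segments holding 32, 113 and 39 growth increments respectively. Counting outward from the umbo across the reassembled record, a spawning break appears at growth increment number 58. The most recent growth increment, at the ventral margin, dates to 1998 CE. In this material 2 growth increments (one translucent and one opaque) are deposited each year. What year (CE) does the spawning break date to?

Total growth increments = 32 + 113 + 39 = 184.
The spawning break sits at growth increment 58 from the umbo, so 184 − 58 = 126 growth increments formed after it.
Dividing by 2 growth increments per year: 126 / 2 = 63 years.
1998 − 63 = 1935 CE.

1935 CE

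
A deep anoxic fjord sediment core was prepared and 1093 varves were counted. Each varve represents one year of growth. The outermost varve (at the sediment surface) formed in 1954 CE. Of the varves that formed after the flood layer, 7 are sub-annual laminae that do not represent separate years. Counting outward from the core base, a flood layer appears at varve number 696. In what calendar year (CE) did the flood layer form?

1564 CE

1093 − 696 = 397 varves lie beyond the flood layer toward the sediment surface.
397 − 7 false = 390 true varves after the flood layer.
Counting back 390 years from 1954 CE places the flood layer in 1954 − 390 = 1564 CE.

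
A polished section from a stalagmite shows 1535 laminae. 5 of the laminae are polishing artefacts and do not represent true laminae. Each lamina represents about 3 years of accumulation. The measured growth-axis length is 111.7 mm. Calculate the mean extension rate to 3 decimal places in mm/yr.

True lamina count = 1535 − 5 = 1530.
1530 laminae at 3 years each span 1530 × 3 = 4590 years.
Extension rate ≈ 111.7 / 4590 = 0.024 mm/yr.

0.024 mm/yr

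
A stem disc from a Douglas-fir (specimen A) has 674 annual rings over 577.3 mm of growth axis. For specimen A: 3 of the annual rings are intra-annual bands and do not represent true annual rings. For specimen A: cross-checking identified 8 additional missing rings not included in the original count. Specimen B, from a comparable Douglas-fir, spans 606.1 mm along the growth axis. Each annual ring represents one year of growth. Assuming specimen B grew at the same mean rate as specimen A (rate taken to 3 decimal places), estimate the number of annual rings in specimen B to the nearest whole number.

Specimen A: after corrections the count is 674 − 3 + 8 = 679 annual rings.
A: 577.3 mm over 679 years gives 577.3 / 679 ≈ 0.850 mm per year.
Specimen B: 606.1 mm / 0.850 mm per year = 713.06 years ≈ 713 annual rings.

713 annual rings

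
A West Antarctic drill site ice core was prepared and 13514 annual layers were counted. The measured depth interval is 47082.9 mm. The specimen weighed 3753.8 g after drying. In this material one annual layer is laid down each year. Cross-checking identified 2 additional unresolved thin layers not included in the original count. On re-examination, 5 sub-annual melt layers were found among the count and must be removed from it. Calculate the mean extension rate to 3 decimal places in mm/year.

Adjusted count: 13514 − 5 + 2 = 13511 annual layers.
Extension rate ≈ 47082.9 / 13511 = 3.485 mm/year.

3.485 mm/year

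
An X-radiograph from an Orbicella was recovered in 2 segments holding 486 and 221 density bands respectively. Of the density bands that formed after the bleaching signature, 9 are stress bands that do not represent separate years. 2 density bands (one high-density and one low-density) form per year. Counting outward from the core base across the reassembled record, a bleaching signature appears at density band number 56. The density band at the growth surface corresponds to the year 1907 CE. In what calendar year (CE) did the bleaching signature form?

1586 CE

Total density bands = 486 + 221 = 707.
The bleaching signature sits at density band 56 from the core base, so 707 − 56 = 651 density bands formed after it.
Excluding 9 false density bands: 651 − 9 = 642.
642 density bands at 2 per year is 642 / 2 = 321 years.
Counting back 321 years from 1907 CE places the bleaching signature in 1907 − 321 = 1586 CE.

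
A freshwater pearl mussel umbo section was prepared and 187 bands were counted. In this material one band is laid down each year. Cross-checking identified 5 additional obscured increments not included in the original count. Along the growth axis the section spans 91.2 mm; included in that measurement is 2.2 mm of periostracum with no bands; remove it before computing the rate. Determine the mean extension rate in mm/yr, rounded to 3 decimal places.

Adjusted count: 187 + 5 = 192 bands.
The growth record spans 91.2 − 2.2 = 89.0 mm.
89.0 mm over 192 years gives 89.0 / 192 ≈ 0.464 mm/yr.

0.464 mm/yr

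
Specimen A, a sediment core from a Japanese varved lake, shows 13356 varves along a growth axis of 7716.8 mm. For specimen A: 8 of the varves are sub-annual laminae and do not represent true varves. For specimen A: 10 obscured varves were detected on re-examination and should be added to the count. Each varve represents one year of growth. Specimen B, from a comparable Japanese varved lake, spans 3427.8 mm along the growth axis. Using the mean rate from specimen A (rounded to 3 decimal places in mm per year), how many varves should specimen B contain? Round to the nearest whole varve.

Specimen A: adjusted count: 13356 − 8 + 10 = 13358 varves.
A: Mean rate = 7716.8 mm / 13358 years ≈ 0.578 mm/yr.
Specimen B: 3427.8 mm / 0.578 mm per year = 5930.45 years ≈ 5930 varves.

5930 varves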